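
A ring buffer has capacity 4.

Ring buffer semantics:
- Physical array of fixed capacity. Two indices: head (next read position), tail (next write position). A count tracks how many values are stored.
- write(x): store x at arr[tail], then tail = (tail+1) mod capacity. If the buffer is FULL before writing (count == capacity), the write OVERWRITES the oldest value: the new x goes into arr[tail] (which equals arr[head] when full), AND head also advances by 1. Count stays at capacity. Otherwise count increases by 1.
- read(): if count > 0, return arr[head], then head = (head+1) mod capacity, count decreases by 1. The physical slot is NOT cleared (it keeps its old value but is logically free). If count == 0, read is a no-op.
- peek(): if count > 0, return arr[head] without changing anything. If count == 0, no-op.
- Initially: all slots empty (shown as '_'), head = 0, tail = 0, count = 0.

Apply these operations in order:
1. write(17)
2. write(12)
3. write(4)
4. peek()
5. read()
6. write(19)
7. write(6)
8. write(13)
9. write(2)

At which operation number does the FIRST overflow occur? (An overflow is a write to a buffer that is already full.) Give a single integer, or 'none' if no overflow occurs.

After op 1 (write(17)): arr=[17 _ _ _] head=0 tail=1 count=1
After op 2 (write(12)): arr=[17 12 _ _] head=0 tail=2 count=2
After op 3 (write(4)): arr=[17 12 4 _] head=0 tail=3 count=3
After op 4 (peek()): arr=[17 12 4 _] head=0 tail=3 count=3
After op 5 (read()): arr=[17 12 4 _] head=1 tail=3 count=2
After op 6 (write(19)): arr=[17 12 4 19] head=1 tail=0 count=3
After op 7 (write(6)): arr=[6 12 4 19] head=1 tail=1 count=4
After op 8 (write(13)): arr=[6 13 4 19] head=2 tail=2 count=4
After op 9 (write(2)): arr=[6 13 2 19] head=3 tail=3 count=4

Answer: 8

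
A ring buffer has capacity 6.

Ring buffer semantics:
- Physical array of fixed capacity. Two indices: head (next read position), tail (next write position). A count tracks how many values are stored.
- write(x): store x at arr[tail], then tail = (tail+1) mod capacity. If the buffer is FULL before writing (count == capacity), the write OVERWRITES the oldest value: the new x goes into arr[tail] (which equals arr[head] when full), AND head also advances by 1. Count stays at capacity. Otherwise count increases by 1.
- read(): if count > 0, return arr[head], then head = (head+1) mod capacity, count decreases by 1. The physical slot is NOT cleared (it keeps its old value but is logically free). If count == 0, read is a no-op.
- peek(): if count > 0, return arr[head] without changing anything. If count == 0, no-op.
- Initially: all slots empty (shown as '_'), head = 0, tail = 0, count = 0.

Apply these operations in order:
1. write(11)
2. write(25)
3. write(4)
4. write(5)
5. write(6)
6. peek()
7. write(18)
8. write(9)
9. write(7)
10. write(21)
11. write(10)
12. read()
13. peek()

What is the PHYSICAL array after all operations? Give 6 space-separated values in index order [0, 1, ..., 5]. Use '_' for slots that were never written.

After op 1 (write(11)): arr=[11 _ _ _ _ _] head=0 tail=1 count=1
After op 2 (write(25)): arr=[11 25 _ _ _ _] head=0 tail=2 count=2
After op 3 (write(4)): arr=[11 25 4 _ _ _] head=0 tail=3 count=3
After op 4 (write(5)): arr=[11 25 4 5 _ _] head=0 tail=4 count=4
After op 5 (write(6)): arr=[11 25 4 5 6 _] head=0 tail=5 count=5
After op 6 (peek()): arr=[11 25 4 5 6 _] head=0 tail=5 count=5
After op 7 (write(18)): arr=[11 25 4 5 6 18] head=0 tail=0 count=6
After op 8 (write(9)): arr=[9 25 4 5 6 18] head=1 tail=1 count=6
After op 9 (write(7)): arr=[9 7 4 5 6 18] head=2 tail=2 count=6
After op 10 (write(21)): arr=[9 7 21 5 6 18] head=3 tail=3 count=6
After op 11 (write(10)): arr=[9 7 21 10 6 18] head=4 tail=4 count=6
After op 12 (read()): arr=[9 7 21 10 6 18] head=5 tail=4 count=5
After op 13 (peek()): arr=[9 7 21 10 6 18] head=5 tail=4 count=5

Answer: 9 7 21 10 6 18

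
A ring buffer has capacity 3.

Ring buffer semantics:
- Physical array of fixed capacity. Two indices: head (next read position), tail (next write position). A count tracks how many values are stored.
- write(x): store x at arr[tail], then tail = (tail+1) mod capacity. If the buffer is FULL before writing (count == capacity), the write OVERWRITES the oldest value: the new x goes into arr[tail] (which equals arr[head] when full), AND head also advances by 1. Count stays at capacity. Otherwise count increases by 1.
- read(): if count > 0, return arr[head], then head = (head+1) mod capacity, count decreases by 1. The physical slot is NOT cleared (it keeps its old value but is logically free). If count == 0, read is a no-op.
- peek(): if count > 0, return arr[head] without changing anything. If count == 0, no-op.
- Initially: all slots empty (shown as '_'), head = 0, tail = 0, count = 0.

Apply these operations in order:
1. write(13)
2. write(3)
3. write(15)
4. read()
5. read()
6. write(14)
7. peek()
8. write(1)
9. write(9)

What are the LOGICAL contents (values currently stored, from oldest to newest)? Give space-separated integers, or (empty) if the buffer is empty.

Answer: 14 1 9

Derivation:
After op 1 (write(13)): arr=[13 _ _] head=0 tail=1 count=1
After op 2 (write(3)): arr=[13 3 _] head=0 tail=2 count=2
After op 3 (write(15)): arr=[13 3 15] head=0 tail=0 count=3
After op 4 (read()): arr=[13 3 15] head=1 tail=0 count=2
After op 5 (read()): arr=[13 3 15] head=2 tail=0 count=1
After op 6 (write(14)): arr=[14 3 15] head=2 tail=1 count=2
After op 7 (peek()): arr=[14 3 15] head=2 tail=1 count=2
After op 8 (write(1)): arr=[14 1 15] head=2 tail=2 count=3
After op 9 (write(9)): arr=[14 1 9] head=0 tail=0 count=3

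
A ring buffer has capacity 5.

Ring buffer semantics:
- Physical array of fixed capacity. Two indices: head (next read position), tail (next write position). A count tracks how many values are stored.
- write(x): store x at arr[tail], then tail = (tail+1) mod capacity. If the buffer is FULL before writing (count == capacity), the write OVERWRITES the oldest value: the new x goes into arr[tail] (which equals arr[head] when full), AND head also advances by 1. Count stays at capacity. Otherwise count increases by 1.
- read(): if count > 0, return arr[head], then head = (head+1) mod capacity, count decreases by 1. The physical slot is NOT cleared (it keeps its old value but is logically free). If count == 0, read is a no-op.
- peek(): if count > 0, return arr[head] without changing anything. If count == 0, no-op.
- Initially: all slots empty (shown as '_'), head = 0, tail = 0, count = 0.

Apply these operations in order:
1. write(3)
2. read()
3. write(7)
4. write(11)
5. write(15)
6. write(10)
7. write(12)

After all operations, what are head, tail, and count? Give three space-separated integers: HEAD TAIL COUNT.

Answer: 1 1 5

Derivation:
After op 1 (write(3)): arr=[3 _ _ _ _] head=0 tail=1 count=1
After op 2 (read()): arr=[3 _ _ _ _] head=1 tail=1 count=0
After op 3 (write(7)): arr=[3 7 _ _ _] head=1 tail=2 count=1
After op 4 (write(11)): arr=[3 7 11 _ _] head=1 tail=3 count=2
After op 5 (write(15)): arr=[3 7 11 15 _] head=1 tail=4 count=3
After op 6 (write(10)): arr=[3 7 11 15 10] head=1 tail=0 count=4
After op 7 (write(12)): arr=[12 7 11 15 10] head=1 tail=1 count=5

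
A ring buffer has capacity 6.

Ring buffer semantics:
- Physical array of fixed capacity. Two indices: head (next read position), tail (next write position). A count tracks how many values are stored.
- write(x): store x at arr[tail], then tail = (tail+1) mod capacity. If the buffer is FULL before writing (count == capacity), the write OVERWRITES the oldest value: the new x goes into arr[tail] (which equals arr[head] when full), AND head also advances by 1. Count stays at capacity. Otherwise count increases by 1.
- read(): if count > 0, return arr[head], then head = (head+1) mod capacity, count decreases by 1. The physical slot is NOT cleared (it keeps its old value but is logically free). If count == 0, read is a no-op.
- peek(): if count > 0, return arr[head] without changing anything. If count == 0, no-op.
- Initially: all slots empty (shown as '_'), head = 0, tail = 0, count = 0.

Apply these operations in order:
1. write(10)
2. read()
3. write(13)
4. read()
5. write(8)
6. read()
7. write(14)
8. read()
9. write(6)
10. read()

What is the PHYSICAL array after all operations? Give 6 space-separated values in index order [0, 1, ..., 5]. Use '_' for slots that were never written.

After op 1 (write(10)): arr=[10 _ _ _ _ _] head=0 tail=1 count=1
After op 2 (read()): arr=[10 _ _ _ _ _] head=1 tail=1 count=0
After op 3 (write(13)): arr=[10 13 _ _ _ _] head=1 tail=2 count=1
After op 4 (read()): arr=[10 13 _ _ _ _] head=2 tail=2 count=0
After op 5 (write(8)): arr=[10 13 8 _ _ _] head=2 tail=3 count=1
After op 6 (read()): arr=[10 13 8 _ _ _] head=3 tail=3 count=0
After op 7 (write(14)): arr=[10 13 8 14 _ _] head=3 tail=4 count=1
After op 8 (read()): arr=[10 13 8 14 _ _] head=4 tail=4 count=0
After op 9 (write(6)): arr=[10 13 8 14 6 _] head=4 tail=5 count=1
After op 10 (read()): arr=[10 13 8 14 6 _] head=5 tail=5 count=0

Answer: 10 13 8 14 6 _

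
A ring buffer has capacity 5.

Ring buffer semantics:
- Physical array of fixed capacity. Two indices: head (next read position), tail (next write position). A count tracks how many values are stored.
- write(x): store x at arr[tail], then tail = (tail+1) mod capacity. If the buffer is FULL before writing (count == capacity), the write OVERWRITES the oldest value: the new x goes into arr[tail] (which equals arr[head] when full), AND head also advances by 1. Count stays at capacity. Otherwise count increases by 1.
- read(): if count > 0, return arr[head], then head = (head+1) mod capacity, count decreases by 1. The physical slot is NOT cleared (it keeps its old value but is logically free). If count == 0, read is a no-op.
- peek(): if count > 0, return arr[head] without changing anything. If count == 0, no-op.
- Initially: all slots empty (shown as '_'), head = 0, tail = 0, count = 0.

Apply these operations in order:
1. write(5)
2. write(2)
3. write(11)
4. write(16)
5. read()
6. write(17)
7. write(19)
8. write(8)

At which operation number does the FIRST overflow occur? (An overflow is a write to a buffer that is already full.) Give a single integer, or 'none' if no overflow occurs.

After op 1 (write(5)): arr=[5 _ _ _ _] head=0 tail=1 count=1
After op 2 (write(2)): arr=[5 2 _ _ _] head=0 tail=2 count=2
After op 3 (write(11)): arr=[5 2 11 _ _] head=0 tail=3 count=3
After op 4 (write(16)): arr=[5 2 11 16 _] head=0 tail=4 count=4
After op 5 (read()): arr=[5 2 11 16 _] head=1 tail=4 count=3
After op 6 (write(17)): arr=[5 2 11 16 17] head=1 tail=0 count=4
After op 7 (write(19)): arr=[19 2 11 16 17] head=1 tail=1 count=5
After op 8 (write(8)): arr=[19 8 11 16 17] head=2 tail=2 count=5

Answer: 8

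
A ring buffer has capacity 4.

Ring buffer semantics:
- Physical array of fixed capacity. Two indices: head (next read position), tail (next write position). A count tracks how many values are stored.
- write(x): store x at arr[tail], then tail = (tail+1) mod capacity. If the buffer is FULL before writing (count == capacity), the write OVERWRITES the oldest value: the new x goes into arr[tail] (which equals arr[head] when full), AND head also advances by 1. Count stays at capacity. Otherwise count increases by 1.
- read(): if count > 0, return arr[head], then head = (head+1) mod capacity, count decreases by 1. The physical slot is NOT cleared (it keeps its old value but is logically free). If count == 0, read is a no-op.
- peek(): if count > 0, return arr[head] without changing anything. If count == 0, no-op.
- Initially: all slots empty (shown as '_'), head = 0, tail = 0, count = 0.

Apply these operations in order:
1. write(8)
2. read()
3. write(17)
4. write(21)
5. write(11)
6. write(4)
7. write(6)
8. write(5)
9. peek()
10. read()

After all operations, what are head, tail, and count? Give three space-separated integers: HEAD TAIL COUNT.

After op 1 (write(8)): arr=[8 _ _ _] head=0 tail=1 count=1
After op 2 (read()): arr=[8 _ _ _] head=1 tail=1 count=0
After op 3 (write(17)): arr=[8 17 _ _] head=1 tail=2 count=1
After op 4 (write(21)): arr=[8 17 21 _] head=1 tail=3 count=2
After op 5 (write(11)): arr=[8 17 21 11] head=1 tail=0 count=3
After op 6 (write(4)): arr=[4 17 21 11] head=1 tail=1 count=4
After op 7 (write(6)): arr=[4 6 21 11] head=2 tail=2 count=4
After op 8 (write(5)): arr=[4 6 5 11] head=3 tail=3 count=4
After op 9 (peek()): arr=[4 6 5 11] head=3 tail=3 count=4
After op 10 (read()): arr=[4 6 5 11] head=0 tail=3 count=3

Answer: 0 3 3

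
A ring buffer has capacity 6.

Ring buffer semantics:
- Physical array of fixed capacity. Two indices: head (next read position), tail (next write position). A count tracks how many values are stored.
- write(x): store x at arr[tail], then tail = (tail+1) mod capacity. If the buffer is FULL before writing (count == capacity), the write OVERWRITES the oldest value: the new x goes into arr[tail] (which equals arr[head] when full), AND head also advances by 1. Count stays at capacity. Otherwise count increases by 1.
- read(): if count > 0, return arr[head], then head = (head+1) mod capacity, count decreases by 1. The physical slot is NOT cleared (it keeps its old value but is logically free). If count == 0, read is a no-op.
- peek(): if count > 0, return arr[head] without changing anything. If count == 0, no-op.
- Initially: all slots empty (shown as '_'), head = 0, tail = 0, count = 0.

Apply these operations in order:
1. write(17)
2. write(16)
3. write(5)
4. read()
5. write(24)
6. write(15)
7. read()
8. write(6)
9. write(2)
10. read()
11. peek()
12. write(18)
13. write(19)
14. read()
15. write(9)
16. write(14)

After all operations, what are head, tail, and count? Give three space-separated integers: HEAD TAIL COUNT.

After op 1 (write(17)): arr=[17 _ _ _ _ _] head=0 tail=1 count=1
After op 2 (write(16)): arr=[17 16 _ _ _ _] head=0 tail=2 count=2
After op 3 (write(5)): arr=[17 16 5 _ _ _] head=0 tail=3 count=3
After op 4 (read()): arr=[17 16 5 _ _ _] head=1 tail=3 count=2
After op 5 (write(24)): arr=[17 16 5 24 _ _] head=1 tail=4 count=3
After op 6 (write(15)): arr=[17 16 5 24 15 _] head=1 tail=5 count=4
After op 7 (read()): arr=[17 16 5 24 15 _] head=2 tail=5 count=3
After op 8 (write(6)): arr=[17 16 5 24 15 6] head=2 tail=0 count=4
After op 9 (write(2)): arr=[2 16 5 24 15 6] head=2 tail=1 count=5
After op 10 (read()): arr=[2 16 5 24 15 6] head=3 tail=1 count=4
After op 11 (peek()): arr=[2 16 5 24 15 6] head=3 tail=1 count=4
After op 12 (write(18)): arr=[2 18 5 24 15 6] head=3 tail=2 count=5
After op 13 (write(19)): arr=[2 18 19 24 15 6] head=3 tail=3 count=6
After op 14 (read()): arr=[2 18 19 24 15 6] head=4 tail=3 count=5
After op 15 (write(9)): arr=[2 18 19 9 15 6] head=4 tail=4 count=6
After op 16 (write(14)): arr=[2 18 19 9 14 6] head=5 tail=5 count=6

Answer: 5 5 6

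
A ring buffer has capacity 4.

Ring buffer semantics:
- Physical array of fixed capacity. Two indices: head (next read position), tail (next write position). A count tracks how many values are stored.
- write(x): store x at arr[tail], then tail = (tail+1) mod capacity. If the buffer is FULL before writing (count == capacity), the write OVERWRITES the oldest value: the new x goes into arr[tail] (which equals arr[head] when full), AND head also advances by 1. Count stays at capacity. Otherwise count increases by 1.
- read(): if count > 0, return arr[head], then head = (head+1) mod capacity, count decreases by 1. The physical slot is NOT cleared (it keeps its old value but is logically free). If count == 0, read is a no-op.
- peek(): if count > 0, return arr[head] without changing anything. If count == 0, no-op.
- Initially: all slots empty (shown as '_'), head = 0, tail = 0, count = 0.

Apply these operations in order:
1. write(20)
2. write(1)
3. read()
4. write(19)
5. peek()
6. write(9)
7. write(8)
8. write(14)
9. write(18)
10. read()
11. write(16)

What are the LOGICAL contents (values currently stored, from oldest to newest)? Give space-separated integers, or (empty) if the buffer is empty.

Answer: 8 14 18 16

Derivation:
After op 1 (write(20)): arr=[20 _ _ _] head=0 tail=1 count=1
After op 2 (write(1)): arr=[20 1 _ _] head=0 tail=2 count=2
After op 3 (read()): arr=[20 1 _ _] head=1 tail=2 count=1
After op 4 (write(19)): arr=[20 1 19 _] head=1 tail=3 count=2
After op 5 (peek()): arr=[20 1 19 _] head=1 tail=3 count=2
After op 6 (write(9)): arr=[20 1 19 9] head=1 tail=0 count=3
After op 7 (write(8)): arr=[8 1 19 9] head=1 tail=1 count=4
After op 8 (write(14)): arr=[8 14 19 9] head=2 tail=2 count=4
After op 9 (write(18)): arr=[8 14 18 9] head=3 tail=3 count=4
After op 10 (read()): arr=[8 14 18 9] head=0 tail=3 count=3
After op 11 (write(16)): arr=[8 14 18 16] head=0 tail=0 count=4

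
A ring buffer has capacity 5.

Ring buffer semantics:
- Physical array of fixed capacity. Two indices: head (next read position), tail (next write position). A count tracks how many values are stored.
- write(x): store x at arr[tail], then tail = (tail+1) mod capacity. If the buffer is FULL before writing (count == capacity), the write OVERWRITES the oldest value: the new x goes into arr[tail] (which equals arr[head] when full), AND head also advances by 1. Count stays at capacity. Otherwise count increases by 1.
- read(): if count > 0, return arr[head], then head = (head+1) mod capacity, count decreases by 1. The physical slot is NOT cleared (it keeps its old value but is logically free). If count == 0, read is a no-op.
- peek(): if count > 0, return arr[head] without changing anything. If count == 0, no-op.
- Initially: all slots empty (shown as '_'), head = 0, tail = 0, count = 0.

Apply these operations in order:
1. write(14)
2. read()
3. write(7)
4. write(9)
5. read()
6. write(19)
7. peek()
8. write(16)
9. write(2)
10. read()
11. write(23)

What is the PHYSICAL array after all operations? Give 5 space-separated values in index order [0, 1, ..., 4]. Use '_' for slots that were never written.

After op 1 (write(14)): arr=[14 _ _ _ _] head=0 tail=1 count=1
After op 2 (read()): arr=[14 _ _ _ _] head=1 tail=1 count=0
After op 3 (write(7)): arr=[14 7 _ _ _] head=1 tail=2 count=1
After op 4 (write(9)): arr=[14 7 9 _ _] head=1 tail=3 count=2
After op 5 (read()): arr=[14 7 9 _ _] head=2 tail=3 count=1
After op 6 (write(19)): arr=[14 7 9 19 _] head=2 tail=4 count=2
After op 7 (peek()): arr=[14 7 9 19 _] head=2 tail=4 count=2
After op 8 (write(16)): arr=[14 7 9 19 16] head=2 tail=0 count=3
After op 9 (write(2)): arr=[2 7 9 19 16] head=2 tail=1 count=4
After op 10 (read()): arr=[2 7 9 19 16] head=3 tail=1 count=3
After op 11 (write(23)): arr=[2 23 9 19 16] head=3 tail=2 count=4

Answer: 2 23 9 19 16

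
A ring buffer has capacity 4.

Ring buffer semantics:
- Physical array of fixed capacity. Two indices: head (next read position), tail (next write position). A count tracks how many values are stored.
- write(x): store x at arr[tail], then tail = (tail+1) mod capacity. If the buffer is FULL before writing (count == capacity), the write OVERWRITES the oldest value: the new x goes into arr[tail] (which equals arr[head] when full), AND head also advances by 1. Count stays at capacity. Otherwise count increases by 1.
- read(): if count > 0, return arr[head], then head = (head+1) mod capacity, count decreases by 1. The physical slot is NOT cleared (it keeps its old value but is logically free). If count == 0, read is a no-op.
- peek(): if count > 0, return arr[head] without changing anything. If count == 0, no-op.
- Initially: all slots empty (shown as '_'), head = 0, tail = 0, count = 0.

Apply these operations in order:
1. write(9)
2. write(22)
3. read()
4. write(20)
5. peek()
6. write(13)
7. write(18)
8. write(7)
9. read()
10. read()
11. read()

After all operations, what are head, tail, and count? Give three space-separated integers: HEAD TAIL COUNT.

After op 1 (write(9)): arr=[9 _ _ _] head=0 tail=1 count=1
After op 2 (write(22)): arr=[9 22 _ _] head=0 tail=2 count=2
After op 3 (read()): arr=[9 22 _ _] head=1 tail=2 count=1
After op 4 (write(20)): arr=[9 22 20 _] head=1 tail=3 count=2
After op 5 (peek()): arr=[9 22 20 _] head=1 tail=3 count=2
After op 6 (write(13)): arr=[9 22 20 13] head=1 tail=0 count=3
After op 7 (write(18)): arr=[18 22 20 13] head=1 tail=1 count=4
After op 8 (write(7)): arr=[18 7 20 13] head=2 tail=2 count=4
After op 9 (read()): arr=[18 7 20 13] head=3 tail=2 count=3
After op 10 (read()): arr=[18 7 20 13] head=0 tail=2 count=2
After op 11 (read()): arr=[18 7 20 13] head=1 tail=2 count=1

Answer: 1 2 1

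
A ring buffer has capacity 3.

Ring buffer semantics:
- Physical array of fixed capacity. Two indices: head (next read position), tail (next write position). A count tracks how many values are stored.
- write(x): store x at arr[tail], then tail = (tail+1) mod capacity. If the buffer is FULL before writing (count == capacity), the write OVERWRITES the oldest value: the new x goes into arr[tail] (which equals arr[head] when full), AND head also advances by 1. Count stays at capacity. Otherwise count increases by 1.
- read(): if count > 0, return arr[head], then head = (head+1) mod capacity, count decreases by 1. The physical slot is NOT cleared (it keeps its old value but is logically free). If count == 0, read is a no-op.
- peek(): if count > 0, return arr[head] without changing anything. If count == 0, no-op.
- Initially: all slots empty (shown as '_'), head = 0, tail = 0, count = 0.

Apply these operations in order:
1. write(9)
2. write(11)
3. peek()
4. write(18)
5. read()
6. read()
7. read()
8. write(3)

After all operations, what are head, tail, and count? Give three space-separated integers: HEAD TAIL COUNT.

Answer: 0 1 1

Derivation:
After op 1 (write(9)): arr=[9 _ _] head=0 tail=1 count=1
After op 2 (write(11)): arr=[9 11 _] head=0 tail=2 count=2
After op 3 (peek()): arr=[9 11 _] head=0 tail=2 count=2
After op 4 (write(18)): arr=[9 11 18] head=0 tail=0 count=3
After op 5 (read()): arr=[9 11 18] head=1 tail=0 count=2
After op 6 (read()): arr=[9 11 18] head=2 tail=0 count=1
After op 7 (read()): arr=[9 11 18] head=0 tail=0 count=0
After op 8 (write(3)): arr=[3 11 18] head=0 tail=1 count=1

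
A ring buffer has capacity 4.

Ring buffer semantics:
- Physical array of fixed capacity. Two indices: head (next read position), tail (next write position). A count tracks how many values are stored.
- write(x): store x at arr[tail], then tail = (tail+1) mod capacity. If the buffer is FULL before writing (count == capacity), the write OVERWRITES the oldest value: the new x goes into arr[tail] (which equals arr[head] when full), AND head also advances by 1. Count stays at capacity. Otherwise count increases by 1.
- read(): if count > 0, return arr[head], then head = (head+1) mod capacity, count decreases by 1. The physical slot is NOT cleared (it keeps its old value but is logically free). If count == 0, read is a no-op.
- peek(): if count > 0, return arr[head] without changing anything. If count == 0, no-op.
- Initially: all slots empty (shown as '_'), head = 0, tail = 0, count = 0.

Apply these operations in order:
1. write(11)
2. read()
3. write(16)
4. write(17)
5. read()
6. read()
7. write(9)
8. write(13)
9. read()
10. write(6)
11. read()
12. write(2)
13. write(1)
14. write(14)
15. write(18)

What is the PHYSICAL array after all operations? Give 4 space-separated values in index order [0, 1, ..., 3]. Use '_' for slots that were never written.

Answer: 14 18 2 1

Derivation:
After op 1 (write(11)): arr=[11 _ _ _] head=0 tail=1 count=1
After op 2 (read()): arr=[11 _ _ _] head=1 tail=1 count=0
After op 3 (write(16)): arr=[11 16 _ _] head=1 tail=2 count=1
After op 4 (write(17)): arr=[11 16 17 _] head=1 tail=3 count=2
After op 5 (read()): arr=[11 16 17 _] head=2 tail=3 count=1
After op 6 (read()): arr=[11 16 17 _] head=3 tail=3 count=0
After op 7 (write(9)): arr=[11 16 17 9] head=3 tail=0 count=1
After op 8 (write(13)): arr=[13 16 17 9] head=3 tail=1 count=2
After op 9 (read()): arr=[13 16 17 9] head=0 tail=1 count=1
After op 10 (write(6)): arr=[13 6 17 9] head=0 tail=2 count=2
After op 11 (read()): arr=[13 6 17 9] head=1 tail=2 count=1
After op 12 (write(2)): arr=[13 6 2 9] head=1 tail=3 count=2
After op 13 (write(1)): arr=[13 6 2 1] head=1 tail=0 count=3
After op 14 (write(14)): arr=[14 6 2 1] head=1 tail=1 count=4
After op 15 (write(18)): arr=[14 18 2 1] head=2 tail=2 count=4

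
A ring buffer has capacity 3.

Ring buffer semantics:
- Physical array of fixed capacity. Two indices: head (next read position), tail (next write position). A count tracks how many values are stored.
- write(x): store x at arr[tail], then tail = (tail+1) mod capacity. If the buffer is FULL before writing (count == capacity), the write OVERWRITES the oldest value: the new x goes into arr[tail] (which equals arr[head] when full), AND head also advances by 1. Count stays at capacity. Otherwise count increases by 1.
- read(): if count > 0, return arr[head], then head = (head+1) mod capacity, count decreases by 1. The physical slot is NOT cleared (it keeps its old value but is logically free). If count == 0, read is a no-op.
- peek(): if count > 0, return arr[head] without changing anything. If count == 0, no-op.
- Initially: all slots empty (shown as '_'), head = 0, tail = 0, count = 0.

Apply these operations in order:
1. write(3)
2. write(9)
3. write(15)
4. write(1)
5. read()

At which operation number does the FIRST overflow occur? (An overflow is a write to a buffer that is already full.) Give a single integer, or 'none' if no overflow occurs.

Answer: 4

Derivation:
After op 1 (write(3)): arr=[3 _ _] head=0 tail=1 count=1
After op 2 (write(9)): arr=[3 9 _] head=0 tail=2 count=2
After op 3 (write(15)): arr=[3 9 15] head=0 tail=0 count=3
After op 4 (write(1)): arr=[1 9 15] head=1 tail=1 count=3
After op 5 (read()): arr=[1 9 15] head=2 tail=1 count=2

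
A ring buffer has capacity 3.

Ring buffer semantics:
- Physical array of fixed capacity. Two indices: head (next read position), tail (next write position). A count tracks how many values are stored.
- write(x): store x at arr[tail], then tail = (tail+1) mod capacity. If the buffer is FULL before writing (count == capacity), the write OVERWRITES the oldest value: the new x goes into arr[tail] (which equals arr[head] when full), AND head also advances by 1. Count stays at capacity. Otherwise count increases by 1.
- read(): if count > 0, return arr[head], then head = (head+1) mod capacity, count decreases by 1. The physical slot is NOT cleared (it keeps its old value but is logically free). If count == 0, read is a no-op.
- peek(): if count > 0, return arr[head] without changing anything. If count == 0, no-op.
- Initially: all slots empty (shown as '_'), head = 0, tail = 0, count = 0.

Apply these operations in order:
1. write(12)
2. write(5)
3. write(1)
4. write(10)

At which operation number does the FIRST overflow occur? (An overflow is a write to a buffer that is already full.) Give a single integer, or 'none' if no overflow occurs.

After op 1 (write(12)): arr=[12 _ _] head=0 tail=1 count=1
After op 2 (write(5)): arr=[12 5 _] head=0 tail=2 count=2
After op 3 (write(1)): arr=[12 5 1] head=0 tail=0 count=3
After op 4 (write(10)): arr=[10 5 1] head=1 tail=1 count=3

Answer: 4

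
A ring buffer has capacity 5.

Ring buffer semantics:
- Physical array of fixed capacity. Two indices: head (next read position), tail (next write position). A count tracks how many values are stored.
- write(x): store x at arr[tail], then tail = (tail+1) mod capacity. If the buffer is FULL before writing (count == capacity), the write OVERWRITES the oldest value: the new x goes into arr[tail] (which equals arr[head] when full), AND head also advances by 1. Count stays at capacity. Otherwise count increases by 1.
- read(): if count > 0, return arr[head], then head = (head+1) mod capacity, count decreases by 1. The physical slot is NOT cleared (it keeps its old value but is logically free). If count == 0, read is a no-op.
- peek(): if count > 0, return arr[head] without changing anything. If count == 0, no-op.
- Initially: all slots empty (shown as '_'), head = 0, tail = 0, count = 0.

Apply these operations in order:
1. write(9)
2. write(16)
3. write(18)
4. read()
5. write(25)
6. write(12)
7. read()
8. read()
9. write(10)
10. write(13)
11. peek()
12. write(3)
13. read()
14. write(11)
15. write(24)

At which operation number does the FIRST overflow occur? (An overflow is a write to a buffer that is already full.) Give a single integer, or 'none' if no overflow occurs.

After op 1 (write(9)): arr=[9 _ _ _ _] head=0 tail=1 count=1
After op 2 (write(16)): arr=[9 16 _ _ _] head=0 tail=2 count=2
After op 3 (write(18)): arr=[9 16 18 _ _] head=0 tail=3 count=3
After op 4 (read()): arr=[9 16 18 _ _] head=1 tail=3 count=2
After op 5 (write(25)): arr=[9 16 18 25 _] head=1 tail=4 count=3
After op 6 (write(12)): arr=[9 16 18 25 12] head=1 tail=0 count=4
After op 7 (read()): arr=[9 16 18 25 12] head=2 tail=0 count=3
After op 8 (read()): arr=[9 16 18 25 12] head=3 tail=0 count=2
After op 9 (write(10)): arr=[10 16 18 25 12] head=3 tail=1 count=3
After op 10 (write(13)): arr=[10 13 18 25 12] head=3 tail=2 count=4
After op 11 (peek()): arr=[10 13 18 25 12] head=3 tail=2 count=4
After op 12 (write(3)): arr=[10 13 3 25 12] head=3 tail=3 count=5
After op 13 (read()): arr=[10 13 3 25 12] head=4 tail=3 count=4
After op 14 (write(11)): arr=[10 13 3 11 12] head=4 tail=4 count=5
After op 15 (write(24)): arr=[10 13 3 11 24] head=0 tail=0 count=5

Answer: 15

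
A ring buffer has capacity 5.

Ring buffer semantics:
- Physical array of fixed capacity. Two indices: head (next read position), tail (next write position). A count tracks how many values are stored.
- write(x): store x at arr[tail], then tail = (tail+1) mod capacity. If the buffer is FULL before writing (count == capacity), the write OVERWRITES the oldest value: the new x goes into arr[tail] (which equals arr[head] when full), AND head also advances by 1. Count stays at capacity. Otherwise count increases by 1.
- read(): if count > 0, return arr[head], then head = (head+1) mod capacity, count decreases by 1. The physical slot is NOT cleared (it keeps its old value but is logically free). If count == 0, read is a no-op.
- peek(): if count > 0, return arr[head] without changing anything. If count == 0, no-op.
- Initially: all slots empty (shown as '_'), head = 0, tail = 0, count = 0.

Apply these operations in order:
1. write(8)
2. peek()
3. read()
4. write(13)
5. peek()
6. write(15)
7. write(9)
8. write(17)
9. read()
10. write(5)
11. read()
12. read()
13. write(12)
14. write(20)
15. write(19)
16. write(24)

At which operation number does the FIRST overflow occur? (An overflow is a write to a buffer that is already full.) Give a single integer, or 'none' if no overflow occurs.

Answer: 16

Derivation:
After op 1 (write(8)): arr=[8 _ _ _ _] head=0 tail=1 count=1
After op 2 (peek()): arr=[8 _ _ _ _] head=0 tail=1 count=1
After op 3 (read()): arr=[8 _ _ _ _] head=1 tail=1 count=0
After op 4 (write(13)): arr=[8 13 _ _ _] head=1 tail=2 count=1
After op 5 (peek()): arr=[8 13 _ _ _] head=1 tail=2 count=1
After op 6 (write(15)): arr=[8 13 15 _ _] head=1 tail=3 count=2
After op 7 (write(9)): arr=[8 13 15 9 _] head=1 tail=4 count=3
After op 8 (write(17)): arr=[8 13 15 9 17] head=1 tail=0 count=4
After op 9 (read()): arr=[8 13 15 9 17] head=2 tail=0 count=3
After op 10 (write(5)): arr=[5 13 15 9 17] head=2 tail=1 count=4
After op 11 (read()): arr=[5 13 15 9 17] head=3 tail=1 count=3
After op 12 (read()): arr=[5 13 15 9 17] head=4 tail=1 count=2
After op 13 (write(12)): arr=[5 12 15 9 17] head=4 tail=2 count=3
After op 14 (write(20)): arr=[5 12 20 9 17] head=4 tail=3 count=4
After op 15 (write(19)): arr=[5 12 20 19 17] head=4 tail=4 count=5
After op 16 (write(24)): arr=[5 12 20 19 24] head=0 tail=0 count=5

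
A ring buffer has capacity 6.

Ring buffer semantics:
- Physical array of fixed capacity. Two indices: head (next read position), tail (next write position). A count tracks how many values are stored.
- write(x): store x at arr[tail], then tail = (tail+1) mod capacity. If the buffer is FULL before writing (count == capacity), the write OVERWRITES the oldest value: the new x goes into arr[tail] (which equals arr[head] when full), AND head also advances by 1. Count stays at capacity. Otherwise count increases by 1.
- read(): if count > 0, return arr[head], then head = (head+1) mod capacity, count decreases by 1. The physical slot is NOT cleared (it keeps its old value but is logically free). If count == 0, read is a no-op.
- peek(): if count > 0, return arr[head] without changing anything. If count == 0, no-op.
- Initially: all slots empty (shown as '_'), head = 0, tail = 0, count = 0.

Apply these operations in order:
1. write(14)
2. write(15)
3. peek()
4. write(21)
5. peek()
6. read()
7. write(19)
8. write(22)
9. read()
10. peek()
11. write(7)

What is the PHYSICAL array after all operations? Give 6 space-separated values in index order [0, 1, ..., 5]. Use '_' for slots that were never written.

After op 1 (write(14)): arr=[14 _ _ _ _ _] head=0 tail=1 count=1
After op 2 (write(15)): arr=[14 15 _ _ _ _] head=0 tail=2 count=2
After op 3 (peek()): arr=[14 15 _ _ _ _] head=0 tail=2 count=2
After op 4 (write(21)): arr=[14 15 21 _ _ _] head=0 tail=3 count=3
After op 5 (peek()): arr=[14 15 21 _ _ _] head=0 tail=3 count=3
After op 6 (read()): arr=[14 15 21 _ _ _] head=1 tail=3 count=2
After op 7 (write(19)): arr=[14 15 21 19 _ _] head=1 tail=4 count=3
After op 8 (write(22)): arr=[14 15 21 19 22 _] head=1 tail=5 count=4
After op 9 (read()): arr=[14 15 21 19 22 _] head=2 tail=5 count=3
After op 10 (peek()): arr=[14 15 21 19 22 _] head=2 tail=5 count=3
After op 11 (write(7)): arr=[14 15 21 19 22 7] head=2 tail=0 count=4

Answer: 14 15 21 19 22 7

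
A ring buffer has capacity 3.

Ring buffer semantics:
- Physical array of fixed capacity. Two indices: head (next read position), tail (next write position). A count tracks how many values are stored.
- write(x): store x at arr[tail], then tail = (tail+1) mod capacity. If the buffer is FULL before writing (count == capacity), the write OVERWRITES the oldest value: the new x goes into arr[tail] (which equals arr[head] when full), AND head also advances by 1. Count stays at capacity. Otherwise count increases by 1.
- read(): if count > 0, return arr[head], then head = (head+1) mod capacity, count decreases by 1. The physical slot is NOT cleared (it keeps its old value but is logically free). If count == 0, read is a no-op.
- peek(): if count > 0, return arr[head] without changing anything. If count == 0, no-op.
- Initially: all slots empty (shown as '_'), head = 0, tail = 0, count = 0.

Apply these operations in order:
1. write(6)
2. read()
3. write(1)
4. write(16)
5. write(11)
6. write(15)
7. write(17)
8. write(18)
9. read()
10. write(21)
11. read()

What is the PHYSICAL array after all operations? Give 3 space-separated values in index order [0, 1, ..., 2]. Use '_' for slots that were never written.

After op 1 (write(6)): arr=[6 _ _] head=0 tail=1 count=1
After op 2 (read()): arr=[6 _ _] head=1 tail=1 count=0
After op 3 (write(1)): arr=[6 1 _] head=1 tail=2 count=1
After op 4 (write(16)): arr=[6 1 16] head=1 tail=0 count=2
After op 5 (write(11)): arr=[11 1 16] head=1 tail=1 count=3
After op 6 (write(15)): arr=[11 15 16] head=2 tail=2 count=3
After op 7 (write(17)): arr=[11 15 17] head=0 tail=0 count=3
After op 8 (write(18)): arr=[18 15 17] head=1 tail=1 count=3
After op 9 (read()): arr=[18 15 17] head=2 tail=1 count=2
After op 10 (write(21)): arr=[18 21 17] head=2 tail=2 count=3
After op 11 (read()): arr=[18 21 17] head=0 tail=2 count=2

Answer: 18 21 17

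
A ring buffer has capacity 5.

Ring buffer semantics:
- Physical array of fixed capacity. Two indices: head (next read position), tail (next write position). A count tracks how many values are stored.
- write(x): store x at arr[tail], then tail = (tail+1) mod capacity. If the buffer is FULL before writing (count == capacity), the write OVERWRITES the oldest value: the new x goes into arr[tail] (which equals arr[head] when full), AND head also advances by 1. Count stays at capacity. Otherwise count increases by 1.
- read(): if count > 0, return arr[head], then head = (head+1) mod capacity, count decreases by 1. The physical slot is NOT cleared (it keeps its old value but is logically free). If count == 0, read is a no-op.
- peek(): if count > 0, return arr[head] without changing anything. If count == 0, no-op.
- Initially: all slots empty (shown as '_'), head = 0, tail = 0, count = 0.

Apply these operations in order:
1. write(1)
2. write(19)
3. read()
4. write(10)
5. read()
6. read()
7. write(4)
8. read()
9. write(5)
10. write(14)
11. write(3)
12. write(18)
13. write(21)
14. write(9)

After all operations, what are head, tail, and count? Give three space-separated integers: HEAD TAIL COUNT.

Answer: 0 0 5

Derivation:
After op 1 (write(1)): arr=[1 _ _ _ _] head=0 tail=1 count=1
After op 2 (write(19)): arr=[1 19 _ _ _] head=0 tail=2 count=2
After op 3 (read()): arr=[1 19 _ _ _] head=1 tail=2 count=1
After op 4 (write(10)): arr=[1 19 10 _ _] head=1 tail=3 count=2
After op 5 (read()): arr=[1 19 10 _ _] head=2 tail=3 count=1
After op 6 (read()): arr=[1 19 10 _ _] head=3 tail=3 count=0
After op 7 (write(4)): arr=[1 19 10 4 _] head=3 tail=4 count=1
After op 8 (read()): arr=[1 19 10 4 _] head=4 tail=4 count=0
After op 9 (write(5)): arr=[1 19 10 4 5] head=4 tail=0 count=1
After op 10 (write(14)): arr=[14 19 10 4 5] head=4 tail=1 count=2
After op 11 (write(3)): arr=[14 3 10 4 5] head=4 tail=2 count=3
After op 12 (write(18)): arr=[14 3 18 4 5] head=4 tail=3 count=4
After op 13 (write(21)): arr=[14 3 18 21 5] head=4 tail=4 count=5
After op 14 (write(9)): arr=[14 3 18 21 9] head=0 tail=0 count=5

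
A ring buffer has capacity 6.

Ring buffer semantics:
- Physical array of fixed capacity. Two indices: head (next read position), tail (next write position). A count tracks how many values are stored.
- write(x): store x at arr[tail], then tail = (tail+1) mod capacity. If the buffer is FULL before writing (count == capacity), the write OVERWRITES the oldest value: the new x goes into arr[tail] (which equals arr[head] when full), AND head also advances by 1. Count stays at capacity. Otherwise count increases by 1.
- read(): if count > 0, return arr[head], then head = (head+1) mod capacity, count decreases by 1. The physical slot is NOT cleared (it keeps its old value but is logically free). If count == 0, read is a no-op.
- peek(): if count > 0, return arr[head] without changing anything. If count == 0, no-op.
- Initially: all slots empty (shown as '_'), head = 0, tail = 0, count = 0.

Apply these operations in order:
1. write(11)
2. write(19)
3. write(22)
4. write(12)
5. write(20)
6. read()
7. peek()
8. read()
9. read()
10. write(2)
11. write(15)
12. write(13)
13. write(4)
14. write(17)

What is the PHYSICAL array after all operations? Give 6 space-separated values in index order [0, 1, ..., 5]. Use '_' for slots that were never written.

Answer: 15 13 4 17 20 2

Derivation:
After op 1 (write(11)): arr=[11 _ _ _ _ _] head=0 tail=1 count=1
After op 2 (write(19)): arr=[11 19 _ _ _ _] head=0 tail=2 count=2
After op 3 (write(22)): arr=[11 19 22 _ _ _] head=0 tail=3 count=3
After op 4 (write(12)): arr=[11 19 22 12 _ _] head=0 tail=4 count=4
After op 5 (write(20)): arr=[11 19 22 12 20 _] head=0 tail=5 count=5
After op 6 (read()): arr=[11 19 22 12 20 _] head=1 tail=5 count=4
After op 7 (peek()): arr=[11 19 22 12 20 _] head=1 tail=5 count=4
After op 8 (read()): arr=[11 19 22 12 20 _] head=2 tail=5 count=3
After op 9 (read()): arr=[11 19 22 12 20 _] head=3 tail=5 count=2
After op 10 (write(2)): arr=[11 19 22 12 20 2] head=3 tail=0 count=3
After op 11 (write(15)): arr=[15 19 22 12 20 2] head=3 tail=1 count=4
After op 12 (write(13)): arr=[15 13 22 12 20 2] head=3 tail=2 count=5
After op 13 (write(4)): arr=[15 13 4 12 20 2] head=3 tail=3 count=6
After op 14 (write(17)): arr=[15 13 4 17 20 2] head=4 tail=4 count=6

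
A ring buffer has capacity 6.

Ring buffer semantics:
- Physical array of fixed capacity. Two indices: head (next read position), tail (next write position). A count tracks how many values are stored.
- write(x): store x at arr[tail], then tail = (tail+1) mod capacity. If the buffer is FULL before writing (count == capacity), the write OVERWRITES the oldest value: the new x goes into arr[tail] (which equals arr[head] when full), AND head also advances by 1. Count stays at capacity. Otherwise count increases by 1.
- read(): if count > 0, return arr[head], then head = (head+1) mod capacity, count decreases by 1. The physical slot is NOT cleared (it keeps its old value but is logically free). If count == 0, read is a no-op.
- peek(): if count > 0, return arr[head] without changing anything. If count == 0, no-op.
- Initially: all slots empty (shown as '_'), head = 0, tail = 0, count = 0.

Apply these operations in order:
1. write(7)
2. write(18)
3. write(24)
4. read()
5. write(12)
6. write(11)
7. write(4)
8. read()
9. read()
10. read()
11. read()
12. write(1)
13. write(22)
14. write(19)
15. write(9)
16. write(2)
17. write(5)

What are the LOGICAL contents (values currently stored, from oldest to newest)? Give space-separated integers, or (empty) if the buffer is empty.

Answer: 1 22 19 9 2 5

Derivation:
After op 1 (write(7)): arr=[7 _ _ _ _ _] head=0 tail=1 count=1
After op 2 (write(18)): arr=[7 18 _ _ _ _] head=0 tail=2 count=2
After op 3 (write(24)): arr=[7 18 24 _ _ _] head=0 tail=3 count=3
After op 4 (read()): arr=[7 18 24 _ _ _] head=1 tail=3 count=2
After op 5 (write(12)): arr=[7 18 24 12 _ _] head=1 tail=4 count=3
After op 6 (write(11)): arr=[7 18 24 12 11 _] head=1 tail=5 count=4
After op 7 (write(4)): arr=[7 18 24 12 11 4] head=1 tail=0 count=5
After op 8 (read()): arr=[7 18 24 12 11 4] head=2 tail=0 count=4
After op 9 (read()): arr=[7 18 24 12 11 4] head=3 tail=0 count=3
After op 10 (read()): arr=[7 18 24 12 11 4] head=4 tail=0 count=2
After op 11 (read()): arr=[7 18 24 12 11 4] head=5 tail=0 count=1
After op 12 (write(1)): arr=[1 18 24 12 11 4] head=5 tail=1 count=2
After op 13 (write(22)): arr=[1 22 24 12 11 4] head=5 tail=2 count=3
After op 14 (write(19)): arr=[1 22 19 12 11 4] head=5 tail=3 count=4
After op 15 (write(9)): arr=[1 22 19 9 11 4] head=5 tail=4 count=5
After op 16 (write(2)): arr=[1 22 19 9 2 4] head=5 tail=5 count=6
After op 17 (write(5)): arr=[1 22 19 9 2 5] head=0 tail=0 count=6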